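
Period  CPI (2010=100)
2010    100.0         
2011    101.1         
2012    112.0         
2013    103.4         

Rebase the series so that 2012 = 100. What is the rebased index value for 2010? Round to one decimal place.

Rebased(2010) = 100.0 / 112.0 × 100 = 89.2857

89.3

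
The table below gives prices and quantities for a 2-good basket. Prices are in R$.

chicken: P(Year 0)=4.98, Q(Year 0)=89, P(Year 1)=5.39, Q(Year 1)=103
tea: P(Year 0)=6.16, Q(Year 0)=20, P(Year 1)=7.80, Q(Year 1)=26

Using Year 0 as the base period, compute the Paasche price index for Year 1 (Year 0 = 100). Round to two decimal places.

Paasche price index uses current-period quantities as weights.
ΣP(Year 1)·Q(Year 1) = 5.39×103 + 7.80×26 = 555.17 + 202.8 = 757.97
ΣP(Year 0)·Q(Year 1) = 4.98×103 + 6.16×26 = 512.94 + 160.16 = 673.1
Index = 757.97 / 673.1 × 100 = 112.6088

112.61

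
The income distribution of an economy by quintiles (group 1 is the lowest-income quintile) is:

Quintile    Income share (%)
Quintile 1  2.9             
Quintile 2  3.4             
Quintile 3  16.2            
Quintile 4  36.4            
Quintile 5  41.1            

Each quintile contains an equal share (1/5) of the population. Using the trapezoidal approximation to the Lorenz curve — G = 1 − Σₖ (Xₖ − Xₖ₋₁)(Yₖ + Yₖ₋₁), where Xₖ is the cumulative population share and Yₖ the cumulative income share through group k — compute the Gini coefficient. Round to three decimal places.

Cumulative income shares Yₖ: 0.0290, 0.0630, 0.2250, 0.5890, 1.0000
Σ (Xₖ−Xₖ₋₁)(Yₖ+Yₖ₋₁) = (1/5)(0.0290+0.0000) + (1/5)(0.0630+0.0290) + (1/5)(0.2250+0.0630) + (1/5)(0.5890+0.2250) + (1/5)(1.0000+0.5890)
  = 0.0058 + 0.0184 + 0.0576 + 0.1628 + 0.3178 = 0.5624
G = 1 − 0.5624 = 0.4376

0.438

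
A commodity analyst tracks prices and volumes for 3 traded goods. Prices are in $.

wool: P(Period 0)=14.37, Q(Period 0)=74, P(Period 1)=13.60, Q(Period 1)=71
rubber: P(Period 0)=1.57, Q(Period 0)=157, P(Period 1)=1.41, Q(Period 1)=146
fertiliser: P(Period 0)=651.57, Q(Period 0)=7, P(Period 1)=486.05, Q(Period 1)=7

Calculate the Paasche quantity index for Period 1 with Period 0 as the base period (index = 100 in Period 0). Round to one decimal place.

Paasche quantity index uses current-period prices as weights.
ΣP(Period 1)·Q(Period 1) = 13.60×71 + 1.41×146 + 486.05×7 = 965.6 + 205.86 + 3402.35 = 4573.81
ΣP(Period 1)·Q(Period 0) = 13.60×74 + 1.41×157 + 486.05×7 = 1006.4 + 221.37 + 3402.35 = 4630.12
Index = 4573.81 / 4630.12 × 100 = 98.7838

98.8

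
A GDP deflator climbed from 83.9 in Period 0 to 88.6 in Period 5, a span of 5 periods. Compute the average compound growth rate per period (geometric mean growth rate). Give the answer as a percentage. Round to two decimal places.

1.10%

Growth factor = (88.6/83.9)^(1/5) = (1.056019)^(1/5) = 1.010961
Growth rate = 1.010961 − 1 = 0.010961 = 1.0961%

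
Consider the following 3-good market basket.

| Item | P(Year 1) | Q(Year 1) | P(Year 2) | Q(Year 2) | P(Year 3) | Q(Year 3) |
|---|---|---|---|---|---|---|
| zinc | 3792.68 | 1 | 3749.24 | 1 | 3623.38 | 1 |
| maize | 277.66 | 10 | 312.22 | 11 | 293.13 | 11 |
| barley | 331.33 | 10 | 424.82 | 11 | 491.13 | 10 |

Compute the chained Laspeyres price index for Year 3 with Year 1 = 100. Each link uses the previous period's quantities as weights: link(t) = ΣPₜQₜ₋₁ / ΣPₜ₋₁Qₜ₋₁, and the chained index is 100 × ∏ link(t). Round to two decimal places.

Link Year 1→Year 2:
ΣP(Year 2)Q(Year 1) = 3749.24×1 + 312.22×10 + 424.82×10 = 3749.24 + 3122.2 + 4248.2 = 11119.64
ΣP(Year 1)Q(Year 1) = 3792.68×1 + 277.66×10 + 331.33×10 = 3792.68 + 2776.6 + 3313.3 = 9882.58
link = 11119.64/9882.58 = 1.125176
Link Year 2→Year 3:
ΣP(Year 3)Q(Year 2) = 3623.38×1 + 293.13×11 + 491.13×11 = 3623.38 + 3224.43 + 5402.43 = 12250.24
ΣP(Year 2)Q(Year 2) = 3749.24×1 + 312.22×11 + 424.82×11 = 3749.24 + 3434.42 + 4673.02 = 11856.68
link = 12250.24/11856.68 = 1.033193
Chained index = 100 × 1.125176 × 1.033193 = 116.2524

116.25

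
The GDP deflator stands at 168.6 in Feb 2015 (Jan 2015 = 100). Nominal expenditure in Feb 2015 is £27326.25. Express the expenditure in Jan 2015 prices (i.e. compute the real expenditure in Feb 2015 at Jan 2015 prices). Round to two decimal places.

16207.74

Real = Nominal ÷ (Index/100) = 27326.25 ÷ (168.6/100)
     = 27326.25 ÷ 1.686 = 16207.7402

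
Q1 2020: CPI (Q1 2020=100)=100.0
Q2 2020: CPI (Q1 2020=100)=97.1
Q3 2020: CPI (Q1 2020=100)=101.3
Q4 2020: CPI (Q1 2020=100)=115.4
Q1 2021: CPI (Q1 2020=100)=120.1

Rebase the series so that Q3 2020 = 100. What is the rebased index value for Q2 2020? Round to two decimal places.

95.85

Rebased(Q2 2020) = 97.1 / 101.3 × 100 = 95.8539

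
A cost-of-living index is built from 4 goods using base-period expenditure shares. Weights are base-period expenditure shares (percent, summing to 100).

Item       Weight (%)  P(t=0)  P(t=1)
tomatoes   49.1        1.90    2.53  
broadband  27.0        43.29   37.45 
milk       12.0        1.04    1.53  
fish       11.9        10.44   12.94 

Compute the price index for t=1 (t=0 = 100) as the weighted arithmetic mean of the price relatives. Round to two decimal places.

tomatoes: 49.1 × (2.53/1.90) = 49.1 × 1.331579 = 65.3805
broadband: 27.0 × (37.45/43.29) = 27.0 × 0.865096 = 23.3576
milk: 12.0 × (1.53/1.04) = 12.0 × 1.471154 = 17.6538
fish: 11.9 × (12.94/10.44) = 11.9 × 1.239464 = 14.7496
Index = Σ wᵢ·(p₁ᵢ/p₀ᵢ) = 65.3805 + 23.3576 + 17.6538 + 14.7496 = 121.1416

121.14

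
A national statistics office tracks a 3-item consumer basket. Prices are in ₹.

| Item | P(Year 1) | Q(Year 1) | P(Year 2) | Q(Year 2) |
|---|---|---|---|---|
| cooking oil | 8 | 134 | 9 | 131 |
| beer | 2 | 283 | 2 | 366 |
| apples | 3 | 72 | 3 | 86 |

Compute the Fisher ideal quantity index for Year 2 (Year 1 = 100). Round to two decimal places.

109.51

Laspeyres component (base-period weights):
ΣP(Year 1)Q(Year 2) = 8×131 + 2×366 + 3×86 = 1048 + 732 + 258 = 2038
ΣP(Year 1)Q(Year 1) = 8×134 + 2×283 + 3×72 = 1072 + 566 + 216 = 1854
L = 2038 / 1854 × 100 = 109.9245
Paasche component (current-period weights):
ΣP(Year 2)Q(Year 2) = 9×131 + 2×366 + 3×86 = 1179 + 732 + 258 = 2169
ΣP(Year 2)Q(Year 1) = 9×134 + 2×283 + 3×72 = 1206 + 566 + 216 = 1988
P = 2169 / 1988 × 100 = 109.1046
Fisher = √(L × P) = √(109.9245 × 109.1046) = 109.5138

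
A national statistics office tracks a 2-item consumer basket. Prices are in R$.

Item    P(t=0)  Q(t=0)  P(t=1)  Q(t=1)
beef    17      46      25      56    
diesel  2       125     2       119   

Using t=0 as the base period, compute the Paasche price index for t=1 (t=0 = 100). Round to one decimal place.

137.6

Paasche price index uses current-period quantities as weights.
ΣP(t=1)·Q(t=1) = 25×56 + 2×119 = 1400 + 238 = 1638
ΣP(t=0)·Q(t=1) = 17×56 + 2×119 = 952 + 238 = 1190
Index = 1638 / 1190 × 100 = 137.6471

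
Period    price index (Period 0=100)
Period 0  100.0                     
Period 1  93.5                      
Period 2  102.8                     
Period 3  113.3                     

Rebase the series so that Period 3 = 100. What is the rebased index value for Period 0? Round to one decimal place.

Rebased(Period 0) = 100.0 / 113.3 × 100 = 88.2613

88.3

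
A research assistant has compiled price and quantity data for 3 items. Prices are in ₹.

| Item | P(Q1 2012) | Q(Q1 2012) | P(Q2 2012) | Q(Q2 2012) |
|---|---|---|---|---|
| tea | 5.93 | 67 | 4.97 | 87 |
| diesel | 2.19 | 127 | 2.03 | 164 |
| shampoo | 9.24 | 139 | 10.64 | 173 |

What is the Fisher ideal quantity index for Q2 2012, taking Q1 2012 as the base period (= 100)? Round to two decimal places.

126.06

Laspeyres component (base-period weights):
ΣP(Q1 2012)Q(Q2 2012) = 5.93×87 + 2.19×164 + 9.24×173 = 515.91 + 359.16 + 1598.52 = 2473.59
ΣP(Q1 2012)Q(Q1 2012) = 5.93×67 + 2.19×127 + 9.24×139 = 397.31 + 278.13 + 1284.36 = 1959.8
L = 2473.59 / 1959.8 × 100 = 126.2165
Paasche component (current-period weights):
ΣP(Q2 2012)Q(Q2 2012) = 4.97×87 + 2.03×164 + 10.64×173 = 432.39 + 332.92 + 1840.72 = 2606.03
ΣP(Q2 2012)Q(Q1 2012) = 4.97×67 + 2.03×127 + 10.64×139 = 332.99 + 257.81 + 1478.96 = 2069.76
P = 2606.03 / 2069.76 × 100 = 125.9098
Fisher = √(L × P) = √(126.2165 × 125.9098) = 126.0630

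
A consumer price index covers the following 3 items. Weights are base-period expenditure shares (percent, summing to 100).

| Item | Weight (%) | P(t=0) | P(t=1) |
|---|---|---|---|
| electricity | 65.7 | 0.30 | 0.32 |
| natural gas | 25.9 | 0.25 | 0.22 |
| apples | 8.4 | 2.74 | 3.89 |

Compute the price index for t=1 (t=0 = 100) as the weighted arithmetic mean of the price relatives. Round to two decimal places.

104.80

electricity: 65.7 × (0.32/0.30) = 65.7 × 1.066667 = 70.0800
natural gas: 25.9 × (0.22/0.25) = 25.9 × 0.880000 = 22.7920
apples: 8.4 × (3.89/2.74) = 8.4 × 1.419708 = 11.9255
Index = Σ wᵢ·(p₁ᵢ/p₀ᵢ) = 70.0800 + 22.7920 + 11.9255 = 104.7975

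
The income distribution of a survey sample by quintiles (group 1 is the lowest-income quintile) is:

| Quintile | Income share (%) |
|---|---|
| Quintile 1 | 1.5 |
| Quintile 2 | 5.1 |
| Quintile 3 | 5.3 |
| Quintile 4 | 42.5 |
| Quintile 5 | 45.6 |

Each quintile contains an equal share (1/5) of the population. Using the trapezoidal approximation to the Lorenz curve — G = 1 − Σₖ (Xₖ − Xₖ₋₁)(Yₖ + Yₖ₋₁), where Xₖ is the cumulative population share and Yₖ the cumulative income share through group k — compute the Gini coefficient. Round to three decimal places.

Cumulative income shares Yₖ: 0.0150, 0.0660, 0.1190, 0.5440, 1.0000
Σ (Xₖ−Xₖ₋₁)(Yₖ+Yₖ₋₁) = (1/5)(0.0150+0.0000) + (1/5)(0.0660+0.0150) + (1/5)(0.1190+0.0660) + (1/5)(0.5440+0.1190) + (1/5)(1.0000+0.5440)
  = 0.0030 + 0.0162 + 0.0370 + 0.1326 + 0.3088 = 0.4976
G = 1 − 0.4976 = 0.5024

0.502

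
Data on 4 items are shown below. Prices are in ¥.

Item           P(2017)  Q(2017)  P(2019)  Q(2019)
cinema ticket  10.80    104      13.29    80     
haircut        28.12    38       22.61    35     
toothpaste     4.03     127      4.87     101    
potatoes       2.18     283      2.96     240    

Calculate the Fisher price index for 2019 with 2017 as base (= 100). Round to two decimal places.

Laspeyres component (base-period weights):
ΣP(2019)Q(2017) = 13.29×104 + 22.61×38 + 4.87×127 + 2.96×283 = 1382.16 + 859.18 + 618.49 + 837.68 = 3697.51
ΣP(2017)Q(2017) = 10.80×104 + 28.12×38 + 4.03×127 + 2.18×283 = 1123.2 + 1068.56 + 511.81 + 616.94 = 3320.51
L = 3697.51 / 3320.51 × 100 = 111.3537
Paasche component (current-period weights):
ΣP(2019)Q(2019) = 13.29×80 + 22.61×35 + 4.87×101 + 2.96×240 = 1063.2 + 791.35 + 491.87 + 710.4 = 3056.82
ΣP(2017)Q(2019) = 10.80×80 + 28.12×35 + 4.03×101 + 2.18×240 = 864 + 984.2 + 407.03 + 523.2 = 2778.43
P = 3056.82 / 2778.43 × 100 = 110.0197
Fisher = √(L × P) = √(111.3537 × 110.0197) = 110.6847

110.68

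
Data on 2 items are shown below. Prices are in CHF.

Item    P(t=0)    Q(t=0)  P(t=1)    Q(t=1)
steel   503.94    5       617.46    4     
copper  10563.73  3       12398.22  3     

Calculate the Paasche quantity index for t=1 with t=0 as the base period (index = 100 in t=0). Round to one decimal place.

98.5

Paasche quantity index uses current-period prices as weights.
ΣP(t=1)·Q(t=1) = 617.46×4 + 12398.22×3 = 2469.84 + 37194.66 = 39664.5
ΣP(t=1)·Q(t=0) = 617.46×5 + 12398.22×3 = 3087.3 + 37194.66 = 40281.96
Index = 39664.5 / 40281.96 × 100 = 98.4672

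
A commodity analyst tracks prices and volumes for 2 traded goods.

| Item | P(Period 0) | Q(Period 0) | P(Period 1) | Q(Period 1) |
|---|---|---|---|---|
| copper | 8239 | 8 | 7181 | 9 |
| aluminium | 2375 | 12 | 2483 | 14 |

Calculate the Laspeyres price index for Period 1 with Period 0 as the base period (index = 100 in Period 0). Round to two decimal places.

Laspeyres price index uses base-period quantities as weights.
ΣP(Period 1)·Q(Period 0) = 7181×8 + 2483×12 = 57448 + 29796 = 87244
ΣP(Period 0)·Q(Period 0) = 8239×8 + 2375×12 = 65912 + 28500 = 94412
Index = 87244 / 94412 × 100 = 92.4077

92.41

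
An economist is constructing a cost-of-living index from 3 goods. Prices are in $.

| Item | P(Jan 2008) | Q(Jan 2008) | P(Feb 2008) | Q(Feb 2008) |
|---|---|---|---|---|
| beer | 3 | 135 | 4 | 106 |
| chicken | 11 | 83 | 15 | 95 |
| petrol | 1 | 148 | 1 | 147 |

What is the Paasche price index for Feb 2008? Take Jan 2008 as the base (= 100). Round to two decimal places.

Paasche price index uses current-period quantities as weights.
ΣP(Feb 2008)·Q(Feb 2008) = 4×106 + 15×95 + 1×147 = 424 + 1425 + 147 = 1996
ΣP(Jan 2008)·Q(Feb 2008) = 3×106 + 11×95 + 1×147 = 318 + 1045 + 147 = 1510
Index = 1996 / 1510 × 100 = 132.1854

132.19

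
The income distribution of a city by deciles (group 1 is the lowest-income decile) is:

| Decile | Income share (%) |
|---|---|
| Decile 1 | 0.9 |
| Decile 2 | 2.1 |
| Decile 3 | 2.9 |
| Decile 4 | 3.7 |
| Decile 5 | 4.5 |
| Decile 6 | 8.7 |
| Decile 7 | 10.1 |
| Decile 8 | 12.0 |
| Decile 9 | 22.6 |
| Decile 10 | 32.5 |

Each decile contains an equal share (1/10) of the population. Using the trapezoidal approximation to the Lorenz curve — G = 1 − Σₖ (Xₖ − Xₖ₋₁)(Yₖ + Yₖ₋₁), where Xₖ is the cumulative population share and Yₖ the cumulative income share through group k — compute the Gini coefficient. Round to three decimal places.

Cumulative income shares Yₖ: 0.0090, 0.0300, 0.0590, 0.0960, 0.1410, 0.2280, 0.3290, 0.4490, 0.6750, 1.0000
Σ (Xₖ−Xₖ₋₁)(Yₖ+Yₖ₋₁) = (1/10)(0.0090+0.0000) + (1/10)(0.0300+0.0090) + (1/10)(0.0590+0.0300) + (1/10)(0.0960+0.0590) + (1/10)(0.1410+0.0960) + (1/10)(0.2280+0.1410) + (1/10)(0.3290+0.2280) + (1/10)(0.4490+0.3290) + (1/10)(0.6750+0.4490) + (1/10)(1.0000+0.6750)
  = 0.0009 + 0.0039 + 0.0089 + 0.0155 + 0.0237 + 0.0369 + 0.0557 + 0.0778 + 0.1124 + 0.1675 = 0.5032
G = 1 − 0.5032 = 0.4968

0.497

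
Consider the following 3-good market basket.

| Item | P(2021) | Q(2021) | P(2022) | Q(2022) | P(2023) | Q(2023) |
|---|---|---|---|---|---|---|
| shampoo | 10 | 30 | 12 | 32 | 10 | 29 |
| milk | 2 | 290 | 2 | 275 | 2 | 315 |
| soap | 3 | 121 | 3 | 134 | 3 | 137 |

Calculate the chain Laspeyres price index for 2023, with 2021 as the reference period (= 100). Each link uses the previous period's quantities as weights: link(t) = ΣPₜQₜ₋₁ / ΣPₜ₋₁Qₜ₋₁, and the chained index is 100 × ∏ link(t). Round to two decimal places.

Link 2021→2022:
ΣP(2022)Q(2021) = 12×30 + 2×290 + 3×121 = 360 + 580 + 363 = 1303
ΣP(2021)Q(2021) = 10×30 + 2×290 + 3×121 = 300 + 580 + 363 = 1243
link = 1303/1243 = 1.048270
Link 2022→2023:
ΣP(2023)Q(2022) = 10×32 + 2×275 + 3×134 = 320 + 550 + 402 = 1272
ΣP(2022)Q(2022) = 12×32 + 2×275 + 3×134 = 384 + 550 + 402 = 1336
link = 1272/1336 = 0.952096
Chained index = 100 × 1.048270 × 0.952096 = 99.8054

99.81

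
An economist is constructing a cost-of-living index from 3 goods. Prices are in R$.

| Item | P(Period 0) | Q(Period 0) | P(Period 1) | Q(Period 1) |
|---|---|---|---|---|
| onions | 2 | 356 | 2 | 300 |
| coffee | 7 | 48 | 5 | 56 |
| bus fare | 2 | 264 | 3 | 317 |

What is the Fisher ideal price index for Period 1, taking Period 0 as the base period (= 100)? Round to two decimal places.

111.63

Laspeyres component (base-period weights):
ΣP(Period 1)Q(Period 0) = 2×356 + 5×48 + 3×264 = 712 + 240 + 792 = 1744
ΣP(Period 0)Q(Period 0) = 2×356 + 7×48 + 2×264 = 712 + 336 + 528 = 1576
L = 1744 / 1576 × 100 = 110.6599
Paasche component (current-period weights):
ΣP(Period 1)Q(Period 1) = 2×300 + 5×56 + 3×317 = 600 + 280 + 951 = 1831
ΣP(Period 0)Q(Period 1) = 2×300 + 7×56 + 2×317 = 600 + 392 + 634 = 1626
P = 1831 / 1626 × 100 = 112.6076
Fisher = √(L × P) = √(110.6599 × 112.6076) = 111.6295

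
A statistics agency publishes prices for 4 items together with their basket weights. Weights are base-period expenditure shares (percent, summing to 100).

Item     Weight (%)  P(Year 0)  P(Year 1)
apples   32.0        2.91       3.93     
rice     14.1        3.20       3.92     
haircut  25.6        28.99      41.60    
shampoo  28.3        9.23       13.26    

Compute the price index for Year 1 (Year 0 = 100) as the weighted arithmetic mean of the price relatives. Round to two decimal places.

apples: 32.0 × (3.93/2.91) = 32.0 × 1.350515 = 43.2165
rice: 14.1 × (3.92/3.20) = 14.1 × 1.225000 = 17.2725
haircut: 25.6 × (41.60/28.99) = 25.6 × 1.434978 = 36.7354
shampoo: 28.3 × (13.26/9.23) = 28.3 × 1.436620 = 40.6563
Index = Σ wᵢ·(p₁ᵢ/p₀ᵢ) = 43.2165 + 17.2725 + 36.7354 + 40.6563 = 137.8808

137.88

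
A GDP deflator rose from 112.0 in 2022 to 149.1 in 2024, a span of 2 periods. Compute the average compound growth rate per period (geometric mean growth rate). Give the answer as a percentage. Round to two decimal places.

15.38%

Growth factor = (149.1/112.0)^(1/2) = (1.331250)^(1/2) = 1.153798
Growth rate = 1.153798 − 1 = 0.153798 = 15.3798%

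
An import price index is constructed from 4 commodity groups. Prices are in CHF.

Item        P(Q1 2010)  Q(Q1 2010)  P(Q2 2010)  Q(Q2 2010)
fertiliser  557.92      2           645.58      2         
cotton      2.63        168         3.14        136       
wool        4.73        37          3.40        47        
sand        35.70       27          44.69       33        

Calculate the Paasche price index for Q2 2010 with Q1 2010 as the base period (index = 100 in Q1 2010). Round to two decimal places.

Paasche price index uses current-period quantities as weights.
ΣP(Q2 2010)·Q(Q2 2010) = 645.58×2 + 3.14×136 + 3.40×47 + 44.69×33 = 1291.16 + 427.04 + 159.8 + 1474.77 = 3352.77
ΣP(Q1 2010)·Q(Q2 2010) = 557.92×2 + 2.63×136 + 4.73×47 + 35.70×33 = 1115.84 + 357.68 + 222.31 + 1178.1 = 2873.93
Index = 3352.77 / 2873.93 × 100 = 116.6615

116.66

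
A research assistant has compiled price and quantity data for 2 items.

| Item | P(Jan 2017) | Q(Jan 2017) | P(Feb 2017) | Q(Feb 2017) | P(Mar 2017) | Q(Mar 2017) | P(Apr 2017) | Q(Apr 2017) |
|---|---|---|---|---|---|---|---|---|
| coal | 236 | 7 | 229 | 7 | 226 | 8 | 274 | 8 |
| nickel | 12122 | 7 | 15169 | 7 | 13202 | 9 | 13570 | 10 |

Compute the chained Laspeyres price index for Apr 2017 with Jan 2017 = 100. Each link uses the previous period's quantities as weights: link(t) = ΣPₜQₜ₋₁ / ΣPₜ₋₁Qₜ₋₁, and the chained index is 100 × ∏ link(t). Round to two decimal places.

Link Jan 2017→Feb 2017:
ΣP(Feb 2017)Q(Jan 2017) = 229×7 + 15169×7 = 1603 + 106183 = 107786
ΣP(Jan 2017)Q(Jan 2017) = 236×7 + 12122×7 = 1652 + 84854 = 86506
link = 107786/86506 = 1.245994
Link Feb 2017→Mar 2017:
ΣP(Mar 2017)Q(Feb 2017) = 226×7 + 13202×7 = 1582 + 92414 = 93996
ΣP(Feb 2017)Q(Feb 2017) = 229×7 + 15169×7 = 1603 + 106183 = 107786
link = 93996/107786 = 0.872061
Link Mar 2017→Apr 2017:
ΣP(Apr 2017)Q(Mar 2017) = 274×8 + 13570×9 = 2192 + 122130 = 124322
ΣP(Mar 2017)Q(Mar 2017) = 226×8 + 13202×9 = 1808 + 118818 = 120626
link = 124322/120626 = 1.030640
Chained index = 100 × 1.245994 × 0.872061 × 1.030640 = 111.9877

111.99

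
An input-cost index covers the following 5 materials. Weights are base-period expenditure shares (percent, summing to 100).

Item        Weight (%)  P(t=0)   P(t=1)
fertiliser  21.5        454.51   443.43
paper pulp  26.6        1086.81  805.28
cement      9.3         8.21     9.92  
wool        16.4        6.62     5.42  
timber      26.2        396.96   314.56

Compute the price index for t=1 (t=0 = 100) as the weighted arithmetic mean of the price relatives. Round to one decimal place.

fertiliser: 21.5 × (443.43/454.51) = 21.5 × 0.975622 = 20.9759
paper pulp: 26.6 × (805.28/1086.81) = 26.6 × 0.740957 = 19.7095
cement: 9.3 × (9.92/8.21) = 9.3 × 1.208283 = 11.2370
wool: 16.4 × (5.42/6.62) = 16.4 × 0.818731 = 13.4272
timber: 26.2 × (314.56/396.96) = 26.2 × 0.792422 = 20.7615
Index = Σ wᵢ·(p₁ᵢ/p₀ᵢ) = 20.9759 + 19.7095 + 11.2370 + 13.4272 + 20.7615 = 86.1110

86.1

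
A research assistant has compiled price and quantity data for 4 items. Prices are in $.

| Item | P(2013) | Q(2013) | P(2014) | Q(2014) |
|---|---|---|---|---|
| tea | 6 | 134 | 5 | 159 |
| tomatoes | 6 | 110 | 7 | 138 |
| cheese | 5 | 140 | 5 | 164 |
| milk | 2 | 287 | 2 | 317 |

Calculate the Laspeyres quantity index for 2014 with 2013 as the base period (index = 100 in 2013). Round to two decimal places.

Laspeyres quantity index uses base-period prices as weights.
ΣP(2013)·Q(2014) = 6×159 + 6×138 + 5×164 + 2×317 = 954 + 828 + 820 + 634 = 3236
ΣP(2013)·Q(2013) = 6×134 + 6×110 + 5×140 + 2×287 = 804 + 660 + 700 + 574 = 2738
Index = 3236 / 2738 × 100 = 118.1885

118.19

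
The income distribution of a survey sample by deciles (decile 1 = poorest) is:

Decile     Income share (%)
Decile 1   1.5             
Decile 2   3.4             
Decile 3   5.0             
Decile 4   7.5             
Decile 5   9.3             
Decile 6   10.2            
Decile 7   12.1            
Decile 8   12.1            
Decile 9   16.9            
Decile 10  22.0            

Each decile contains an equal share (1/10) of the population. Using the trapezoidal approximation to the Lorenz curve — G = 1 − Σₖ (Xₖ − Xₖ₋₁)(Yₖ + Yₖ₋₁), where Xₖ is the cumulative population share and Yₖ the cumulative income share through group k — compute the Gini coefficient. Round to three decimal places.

0.329

Cumulative income shares Yₖ: 0.0150, 0.0490, 0.0990, 0.1740, 0.2670, 0.3690, 0.4900, 0.6110, 0.7800, 1.0000
Σ (Xₖ−Xₖ₋₁)(Yₖ+Yₖ₋₁) = (1/10)(0.0150+0.0000) + (1/10)(0.0490+0.0150) + (1/10)(0.0990+0.0490) + (1/10)(0.1740+0.0990) + (1/10)(0.2670+0.1740) + (1/10)(0.3690+0.2670) + (1/10)(0.4900+0.3690) + (1/10)(0.6110+0.4900) + (1/10)(0.7800+0.6110) + (1/10)(1.0000+0.7800)
  = 0.0015 + 0.0064 + 0.0148 + 0.0273 + 0.0441 + 0.0636 + 0.0859 + 0.1101 + 0.1391 + 0.1780 = 0.6708
G = 1 − 0.6708 = 0.3292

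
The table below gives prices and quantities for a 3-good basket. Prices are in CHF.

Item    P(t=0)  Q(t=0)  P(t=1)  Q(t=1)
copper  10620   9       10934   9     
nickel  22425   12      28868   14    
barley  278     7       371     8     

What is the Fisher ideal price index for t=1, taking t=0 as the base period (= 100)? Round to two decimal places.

122.40

Laspeyres component (base-period weights):
ΣP(t=1)Q(t=0) = 10934×9 + 28868×12 + 371×7 = 98406 + 346416 + 2597 = 447419
ΣP(t=0)Q(t=0) = 10620×9 + 22425×12 + 278×7 = 95580 + 269100 + 1946 = 366626
L = 447419 / 366626 × 100 = 122.0369
Paasche component (current-period weights):
ΣP(t=1)Q(t=1) = 10934×9 + 28868×14 + 371×8 = 98406 + 404152 + 2968 = 505526
ΣP(t=0)Q(t=1) = 10620×9 + 22425×14 + 278×8 = 95580 + 313950 + 2224 = 411754
P = 505526 / 411754 × 100 = 122.7738
Fisher = √(L × P) = √(122.0369 × 122.7738) = 122.4048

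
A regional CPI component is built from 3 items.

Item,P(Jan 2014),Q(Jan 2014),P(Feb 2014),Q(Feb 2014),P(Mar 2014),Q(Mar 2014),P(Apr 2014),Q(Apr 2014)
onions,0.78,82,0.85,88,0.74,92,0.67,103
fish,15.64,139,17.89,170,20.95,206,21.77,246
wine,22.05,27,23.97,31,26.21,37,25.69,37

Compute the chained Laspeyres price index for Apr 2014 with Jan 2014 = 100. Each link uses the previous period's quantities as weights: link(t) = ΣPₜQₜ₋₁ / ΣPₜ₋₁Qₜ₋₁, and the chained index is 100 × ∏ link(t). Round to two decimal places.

133.54

Link Jan 2014→Feb 2014:
ΣP(Feb 2014)Q(Jan 2014) = 0.85×82 + 17.89×139 + 23.97×27 = 69.7 + 2486.71 + 647.19 = 3203.6
ΣP(Jan 2014)Q(Jan 2014) = 0.78×82 + 15.64×139 + 22.05×27 = 63.96 + 2173.96 + 595.35 = 2833.27
link = 3203.6/2833.27 = 1.130708
Link Feb 2014→Mar 2014:
ΣP(Mar 2014)Q(Feb 2014) = 0.74×88 + 20.95×170 + 26.21×31 = 65.12 + 3561.5 + 812.51 = 4439.13
ΣP(Feb 2014)Q(Feb 2014) = 0.85×88 + 17.89×170 + 23.97×31 = 74.8 + 3041.3 + 743.07 = 3859.17
link = 4439.13/3859.17 = 1.150281
Link Mar 2014→Apr 2014:
ΣP(Apr 2014)Q(Mar 2014) = 0.67×92 + 21.77×206 + 25.69×37 = 61.64 + 4484.62 + 950.53 = 5496.79
ΣP(Mar 2014)Q(Mar 2014) = 0.74×92 + 20.95×206 + 26.21×37 = 68.08 + 4315.7 + 969.77 = 5353.55
link = 5496.79/5353.55 = 1.026756
Chained index = 100 × 1.130708 × 1.150281 × 1.026756 = 133.5431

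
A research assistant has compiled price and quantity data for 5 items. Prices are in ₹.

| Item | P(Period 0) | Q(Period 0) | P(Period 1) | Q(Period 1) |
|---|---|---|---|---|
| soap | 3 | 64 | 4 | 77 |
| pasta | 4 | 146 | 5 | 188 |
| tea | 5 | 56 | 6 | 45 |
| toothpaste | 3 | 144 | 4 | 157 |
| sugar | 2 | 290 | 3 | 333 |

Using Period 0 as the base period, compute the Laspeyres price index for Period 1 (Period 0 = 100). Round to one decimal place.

Laspeyres price index uses base-period quantities as weights.
ΣP(Period 1)·Q(Period 0) = 4×64 + 5×146 + 6×56 + 4×144 + 3×290 = 256 + 730 + 336 + 576 + 870 = 2768
ΣP(Period 0)·Q(Period 0) = 3×64 + 4×146 + 5×56 + 3×144 + 2×290 = 192 + 584 + 280 + 432 + 580 = 2068
Index = 2768 / 2068 × 100 = 133.8491

133.8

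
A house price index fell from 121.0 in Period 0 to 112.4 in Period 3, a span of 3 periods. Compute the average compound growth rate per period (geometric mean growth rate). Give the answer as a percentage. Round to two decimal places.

Growth factor = (112.4/121.0)^(1/3) = (0.928926)^(1/3) = 0.975724
Growth rate = 0.975724 − 1 = -0.024276 = -2.4276%

-2.43%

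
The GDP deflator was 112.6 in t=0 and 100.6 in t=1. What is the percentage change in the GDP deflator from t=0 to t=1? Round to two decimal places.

-10.66%

Change = (100.6 − 112.6) / 112.6 × 100
       = -12.0 / 112.6 × 100 = -10.6572%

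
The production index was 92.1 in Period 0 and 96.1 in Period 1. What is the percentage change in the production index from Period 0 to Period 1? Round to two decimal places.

4.34%

Change = (96.1 − 92.1) / 92.1 × 100
       = 4.0 / 92.1 × 100 = 4.3431%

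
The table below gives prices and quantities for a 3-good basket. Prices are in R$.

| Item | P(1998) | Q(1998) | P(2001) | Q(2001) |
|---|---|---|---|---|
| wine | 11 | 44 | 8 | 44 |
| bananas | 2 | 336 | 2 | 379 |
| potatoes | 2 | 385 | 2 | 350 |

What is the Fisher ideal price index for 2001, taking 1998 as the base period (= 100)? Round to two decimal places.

93.17

Laspeyres component (base-period weights):
ΣP(2001)Q(1998) = 8×44 + 2×336 + 2×385 = 352 + 672 + 770 = 1794
ΣP(1998)Q(1998) = 11×44 + 2×336 + 2×385 = 484 + 672 + 770 = 1926
L = 1794 / 1926 × 100 = 93.1464
Paasche component (current-period weights):
ΣP(2001)Q(2001) = 8×44 + 2×379 + 2×350 = 352 + 758 + 700 = 1810
ΣP(1998)Q(2001) = 11×44 + 2×379 + 2×350 = 484 + 758 + 700 = 1942
P = 1810 / 1942 × 100 = 93.2029
Fisher = √(L × P) = √(93.1464 × 93.2029) = 93.1746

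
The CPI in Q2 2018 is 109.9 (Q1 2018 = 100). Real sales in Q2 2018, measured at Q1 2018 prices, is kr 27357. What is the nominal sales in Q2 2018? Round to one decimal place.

30065.3

Nominal = Real × (Index/100) = 27357 × (109.9/100)
        = 27357 × 1.099 = 30065.3430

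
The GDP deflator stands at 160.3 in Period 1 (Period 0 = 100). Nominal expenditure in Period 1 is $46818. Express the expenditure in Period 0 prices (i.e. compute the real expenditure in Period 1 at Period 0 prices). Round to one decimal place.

29206.5

Real = Nominal ÷ (Index/100) = 46818 ÷ (160.3/100)
     = 46818 ÷ 1.603 = 29206.4878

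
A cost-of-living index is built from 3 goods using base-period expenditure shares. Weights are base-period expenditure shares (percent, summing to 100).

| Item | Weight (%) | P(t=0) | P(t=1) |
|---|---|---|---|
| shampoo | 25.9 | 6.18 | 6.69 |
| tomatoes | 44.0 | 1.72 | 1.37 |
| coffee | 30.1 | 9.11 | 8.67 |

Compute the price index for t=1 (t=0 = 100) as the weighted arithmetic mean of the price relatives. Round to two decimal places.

shampoo: 25.9 × (6.69/6.18) = 25.9 × 1.082524 = 28.0374
tomatoes: 44.0 × (1.37/1.72) = 44.0 × 0.796512 = 35.0465
coffee: 30.1 × (8.67/9.11) = 30.1 × 0.951701 = 28.6462
Index = Σ wᵢ·(p₁ᵢ/p₀ᵢ) = 28.0374 + 35.0465 + 28.6462 = 91.7301

91.73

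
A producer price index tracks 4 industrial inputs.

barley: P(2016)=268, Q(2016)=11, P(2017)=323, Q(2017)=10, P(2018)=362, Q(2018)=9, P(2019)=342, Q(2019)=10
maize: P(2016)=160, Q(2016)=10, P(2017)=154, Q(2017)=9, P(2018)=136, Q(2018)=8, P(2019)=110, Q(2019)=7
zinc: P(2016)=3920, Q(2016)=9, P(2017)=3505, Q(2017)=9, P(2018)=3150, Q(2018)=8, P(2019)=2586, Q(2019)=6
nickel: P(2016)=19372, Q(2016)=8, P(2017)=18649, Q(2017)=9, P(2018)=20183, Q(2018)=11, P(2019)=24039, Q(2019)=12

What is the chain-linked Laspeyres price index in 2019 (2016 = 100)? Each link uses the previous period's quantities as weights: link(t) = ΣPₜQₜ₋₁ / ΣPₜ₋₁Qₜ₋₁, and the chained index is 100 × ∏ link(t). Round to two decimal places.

Link 2016→2017:
ΣP(2017)Q(2016) = 323×11 + 154×10 + 3505×9 + 18649×8 = 3553 + 1540 + 31545 + 149192 = 185830
ΣP(2016)Q(2016) = 268×11 + 160×10 + 3920×9 + 19372×8 = 2948 + 1600 + 35280 + 154976 = 194804
link = 185830/194804 = 0.953933
Link 2017→2018:
ΣP(2018)Q(2017) = 362×10 + 136×9 + 3150×9 + 20183×9 = 3620 + 1224 + 28350 + 181647 = 214841
ΣP(2017)Q(2017) = 323×10 + 154×9 + 3505×9 + 18649×9 = 3230 + 1386 + 31545 + 167841 = 204002
link = 214841/204002 = 1.053132
Link 2018→2019:
ΣP(2019)Q(2018) = 342×9 + 110×8 + 2586×8 + 24039×11 = 3078 + 880 + 20688 + 264429 = 289075
ΣP(2018)Q(2018) = 362×9 + 136×8 + 3150×8 + 20183×11 = 3258 + 1088 + 25200 + 222013 = 251559
link = 289075/251559 = 1.149134
Chained index = 100 × 0.953933 × 1.053132 × 1.149134 = 115.4440

115.44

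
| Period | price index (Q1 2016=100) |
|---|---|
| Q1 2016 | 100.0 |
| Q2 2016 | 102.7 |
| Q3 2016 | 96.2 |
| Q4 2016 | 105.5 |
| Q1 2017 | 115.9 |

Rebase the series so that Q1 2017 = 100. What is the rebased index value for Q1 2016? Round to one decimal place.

Rebased(Q1 2016) = 100.0 / 115.9 × 100 = 86.2813

86.3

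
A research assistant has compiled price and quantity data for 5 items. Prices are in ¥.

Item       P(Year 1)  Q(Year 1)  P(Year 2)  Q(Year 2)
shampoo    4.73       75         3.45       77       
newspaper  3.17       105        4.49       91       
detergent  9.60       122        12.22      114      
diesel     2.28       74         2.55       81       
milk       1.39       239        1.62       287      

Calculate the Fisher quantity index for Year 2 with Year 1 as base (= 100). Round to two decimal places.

Laspeyres component (base-period weights):
ΣP(Year 1)Q(Year 2) = 4.73×77 + 3.17×91 + 9.60×114 + 2.28×81 + 1.39×287 = 364.21 + 288.47 + 1094.4 + 184.68 + 398.93 = 2330.69
ΣP(Year 1)Q(Year 1) = 4.73×75 + 3.17×105 + 9.60×122 + 2.28×74 + 1.39×239 = 354.75 + 332.85 + 1171.2 + 168.72 + 332.21 = 2359.73
L = 2330.69 / 2359.73 × 100 = 98.7694
Paasche component (current-period weights):
ΣP(Year 2)Q(Year 2) = 3.45×77 + 4.49×91 + 12.22×114 + 2.55×81 + 1.62×287 = 265.65 + 408.59 + 1393.08 + 206.55 + 464.94 = 2738.81
ΣP(Year 2)Q(Year 1) = 3.45×75 + 4.49×105 + 12.22×122 + 2.55×74 + 1.62×239 = 258.75 + 471.45 + 1490.84 + 188.7 + 387.18 = 2796.92
P = 2738.81 / 2796.92 × 100 = 97.9224
Fisher = √(L × P) = √(98.7694 × 97.9224) = 98.3449

98.34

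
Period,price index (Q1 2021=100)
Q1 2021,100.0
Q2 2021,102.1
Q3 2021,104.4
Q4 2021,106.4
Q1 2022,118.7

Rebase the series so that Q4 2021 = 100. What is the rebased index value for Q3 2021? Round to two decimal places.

Rebased(Q3 2021) = 104.4 / 106.4 × 100 = 98.1203

98.12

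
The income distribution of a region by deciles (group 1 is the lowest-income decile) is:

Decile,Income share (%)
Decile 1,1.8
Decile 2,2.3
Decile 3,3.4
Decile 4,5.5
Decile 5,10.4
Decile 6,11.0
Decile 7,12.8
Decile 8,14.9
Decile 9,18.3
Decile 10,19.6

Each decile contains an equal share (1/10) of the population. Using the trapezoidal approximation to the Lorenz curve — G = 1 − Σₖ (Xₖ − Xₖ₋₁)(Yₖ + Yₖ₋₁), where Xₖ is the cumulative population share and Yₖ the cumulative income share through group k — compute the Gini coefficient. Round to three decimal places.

0.352

Cumulative income shares Yₖ: 0.0180, 0.0410, 0.0750, 0.1300, 0.2340, 0.3440, 0.4720, 0.6210, 0.8040, 1.0000
Σ (Xₖ−Xₖ₋₁)(Yₖ+Yₖ₋₁) = (1/10)(0.0180+0.0000) + (1/10)(0.0410+0.0180) + (1/10)(0.0750+0.0410) + (1/10)(0.1300+0.0750) + (1/10)(0.2340+0.1300) + (1/10)(0.3440+0.2340) + (1/10)(0.4720+0.3440) + (1/10)(0.6210+0.4720) + (1/10)(0.8040+0.6210) + (1/10)(1.0000+0.8040)
  = 0.0018 + 0.0059 + 0.0116 + 0.0205 + 0.0364 + 0.0578 + 0.0816 + 0.1093 + 0.1425 + 0.1804 = 0.6478
G = 1 − 0.6478 = 0.3522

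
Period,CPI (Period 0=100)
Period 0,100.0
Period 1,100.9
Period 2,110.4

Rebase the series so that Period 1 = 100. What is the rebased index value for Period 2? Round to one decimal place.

109.4

Rebased(Period 2) = 110.4 / 100.9 × 100 = 109.4153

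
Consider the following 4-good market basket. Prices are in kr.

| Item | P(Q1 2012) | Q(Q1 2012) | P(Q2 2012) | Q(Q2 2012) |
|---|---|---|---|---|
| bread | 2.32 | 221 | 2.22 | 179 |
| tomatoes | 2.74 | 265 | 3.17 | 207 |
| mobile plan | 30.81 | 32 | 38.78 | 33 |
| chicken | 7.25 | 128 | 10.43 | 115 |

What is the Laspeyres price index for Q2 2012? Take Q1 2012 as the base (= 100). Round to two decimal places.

123.91

Laspeyres price index uses base-period quantities as weights.
ΣP(Q2 2012)·Q(Q1 2012) = 2.22×221 + 3.17×265 + 38.78×32 + 10.43×128 = 490.62 + 840.05 + 1240.96 + 1335.04 = 3906.67
ΣP(Q1 2012)·Q(Q1 2012) = 2.32×221 + 2.74×265 + 30.81×32 + 7.25×128 = 512.72 + 726.1 + 985.92 + 928 = 3152.74
Index = 3906.67 / 3152.74 × 100 = 123.9135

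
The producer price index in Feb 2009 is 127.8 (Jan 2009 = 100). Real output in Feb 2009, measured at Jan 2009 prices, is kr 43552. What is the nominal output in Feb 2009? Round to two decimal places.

55659.46

Nominal = Real × (Index/100) = 43552 × (127.8/100)
        = 43552 × 1.278 = 55659.4560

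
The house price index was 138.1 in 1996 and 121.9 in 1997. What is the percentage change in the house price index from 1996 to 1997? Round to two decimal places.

-11.73%

Change = (121.9 − 138.1) / 138.1 × 100
       = -16.2 / 138.1 × 100 = -11.7306%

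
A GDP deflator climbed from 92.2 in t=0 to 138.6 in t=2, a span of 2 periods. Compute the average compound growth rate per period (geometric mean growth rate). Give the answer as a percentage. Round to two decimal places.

Growth factor = (138.6/92.2)^(1/2) = (1.503254)^(1/2) = 1.226073
Growth rate = 1.226073 − 1 = 0.226073 = 22.6073%

22.61%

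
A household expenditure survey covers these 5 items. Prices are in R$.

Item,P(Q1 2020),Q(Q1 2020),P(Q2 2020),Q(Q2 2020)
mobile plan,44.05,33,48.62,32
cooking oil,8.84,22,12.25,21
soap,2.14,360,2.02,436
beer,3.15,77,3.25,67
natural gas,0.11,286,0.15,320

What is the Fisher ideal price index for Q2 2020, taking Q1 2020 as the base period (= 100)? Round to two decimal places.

107.08

Laspeyres component (base-period weights):
ΣP(Q2 2020)Q(Q1 2020) = 48.62×33 + 12.25×22 + 2.02×360 + 3.25×77 + 0.15×286 = 1604.46 + 269.5 + 727.2 + 250.25 + 42.9 = 2894.31
ΣP(Q1 2020)Q(Q1 2020) = 44.05×33 + 8.84×22 + 2.14×360 + 3.15×77 + 0.11×286 = 1453.65 + 194.48 + 770.4 + 242.55 + 31.46 = 2692.54
L = 2894.31 / 2692.54 × 100 = 107.4937
Paasche component (current-period weights):
ΣP(Q2 2020)Q(Q2 2020) = 48.62×32 + 12.25×21 + 2.02×436 + 3.25×67 + 0.15×320 = 1555.84 + 257.25 + 880.72 + 217.75 + 48 = 2959.56
ΣP(Q1 2020)Q(Q2 2020) = 44.05×32 + 8.84×21 + 2.14×436 + 3.15×67 + 0.11×320 = 1409.6 + 185.64 + 933.04 + 211.05 + 35.2 = 2774.53
P = 2959.56 / 2774.53 × 100 = 106.6689
Fisher = √(L × P) = √(107.4937 × 106.6689) = 107.0805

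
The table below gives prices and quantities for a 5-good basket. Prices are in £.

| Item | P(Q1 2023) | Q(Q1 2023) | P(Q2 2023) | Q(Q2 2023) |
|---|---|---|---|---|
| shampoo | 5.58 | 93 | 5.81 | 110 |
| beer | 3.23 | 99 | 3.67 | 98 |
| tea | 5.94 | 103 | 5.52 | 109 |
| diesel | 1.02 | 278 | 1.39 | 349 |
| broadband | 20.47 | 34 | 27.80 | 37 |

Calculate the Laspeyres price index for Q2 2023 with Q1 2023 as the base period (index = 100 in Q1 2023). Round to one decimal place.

Laspeyres price index uses base-period quantities as weights.
ΣP(Q2 2023)·Q(Q1 2023) = 5.81×93 + 3.67×99 + 5.52×103 + 1.39×278 + 27.80×34 = 540.33 + 363.33 + 568.56 + 386.42 + 945.2 = 2803.84
ΣP(Q1 2023)·Q(Q1 2023) = 5.58×93 + 3.23×99 + 5.94×103 + 1.02×278 + 20.47×34 = 518.94 + 319.77 + 611.82 + 283.56 + 695.98 = 2430.07
Index = 2803.84 / 2430.07 × 100 = 115.3810

115.4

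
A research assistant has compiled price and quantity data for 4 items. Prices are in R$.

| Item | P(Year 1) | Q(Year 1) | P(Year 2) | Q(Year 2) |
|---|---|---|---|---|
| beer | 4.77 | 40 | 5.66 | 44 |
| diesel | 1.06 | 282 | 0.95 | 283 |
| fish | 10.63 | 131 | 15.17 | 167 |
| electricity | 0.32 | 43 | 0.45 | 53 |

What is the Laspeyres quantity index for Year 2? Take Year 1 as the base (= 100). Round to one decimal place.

Laspeyres quantity index uses base-period prices as weights.
ΣP(Year 1)·Q(Year 2) = 4.77×44 + 1.06×283 + 10.63×167 + 0.32×53 = 209.88 + 299.98 + 1775.21 + 16.96 = 2302.03
ΣP(Year 1)·Q(Year 1) = 4.77×40 + 1.06×282 + 10.63×131 + 0.32×43 = 190.8 + 298.92 + 1392.53 + 13.76 = 1896.01
Index = 2302.03 / 1896.01 × 100 = 121.4144

121.4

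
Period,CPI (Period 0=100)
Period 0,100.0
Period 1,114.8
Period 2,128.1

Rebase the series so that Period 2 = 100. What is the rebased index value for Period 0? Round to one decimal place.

78.1

Rebased(Period 0) = 100.0 / 128.1 × 100 = 78.0640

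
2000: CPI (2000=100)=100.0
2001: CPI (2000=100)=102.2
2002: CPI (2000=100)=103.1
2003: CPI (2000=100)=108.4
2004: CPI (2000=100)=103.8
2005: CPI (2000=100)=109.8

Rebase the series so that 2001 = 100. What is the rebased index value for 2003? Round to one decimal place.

Rebased(2003) = 108.4 / 102.2 × 100 = 106.0665

106.1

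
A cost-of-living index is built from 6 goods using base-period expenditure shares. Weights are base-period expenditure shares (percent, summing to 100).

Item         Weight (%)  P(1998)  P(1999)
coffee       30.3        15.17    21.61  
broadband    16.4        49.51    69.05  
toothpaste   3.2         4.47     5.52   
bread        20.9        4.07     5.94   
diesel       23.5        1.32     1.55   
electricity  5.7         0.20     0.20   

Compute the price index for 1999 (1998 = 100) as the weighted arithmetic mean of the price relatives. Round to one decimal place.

133.8

coffee: 30.3 × (21.61/15.17) = 30.3 × 1.424522 = 43.1630
broadband: 16.4 × (69.05/49.51) = 16.4 × 1.394668 = 22.8726
toothpaste: 3.2 × (5.52/4.47) = 3.2 × 1.234899 = 3.9517
bread: 20.9 × (5.94/4.07) = 20.9 × 1.459459 = 30.5027
diesel: 23.5 × (1.55/1.32) = 23.5 × 1.174242 = 27.5947
electricity: 5.7 × (0.20/0.20) = 5.7 × 1.000000 = 5.7000
Index = Σ wᵢ·(p₁ᵢ/p₀ᵢ) = 43.1630 + 22.8726 + 3.9517 + 30.5027 + 27.5947 + 5.7000 = 133.7846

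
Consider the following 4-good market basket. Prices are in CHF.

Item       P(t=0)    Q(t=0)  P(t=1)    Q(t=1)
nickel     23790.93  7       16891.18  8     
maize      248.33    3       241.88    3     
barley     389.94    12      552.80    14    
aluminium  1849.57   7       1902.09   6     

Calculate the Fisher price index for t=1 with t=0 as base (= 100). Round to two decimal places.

Laspeyres component (base-period weights):
ΣP(t=1)Q(t=0) = 16891.18×7 + 241.88×3 + 552.80×12 + 1902.09×7 = 118238.26 + 725.64 + 6633.6 + 13314.63 = 138912.13
ΣP(t=0)Q(t=0) = 23790.93×7 + 248.33×3 + 389.94×12 + 1849.57×7 = 166536.51 + 744.99 + 4679.28 + 12946.99 = 184907.77
L = 138912.13 / 184907.77 × 100 = 75.1251
Paasche component (current-period weights):
ΣP(t=1)Q(t=1) = 16891.18×8 + 241.88×3 + 552.80×14 + 1902.09×6 = 135129.44 + 725.64 + 7739.2 + 11412.54 = 155006.82
ΣP(t=0)Q(t=1) = 23790.93×8 + 248.33×3 + 389.94×14 + 1849.57×6 = 190327.44 + 744.99 + 5459.16 + 11097.42 = 207629.01
P = 155006.82 / 207629.01 × 100 = 74.6557
Fisher = √(L × P) = √(75.1251 × 74.6557) = 74.8900

74.89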